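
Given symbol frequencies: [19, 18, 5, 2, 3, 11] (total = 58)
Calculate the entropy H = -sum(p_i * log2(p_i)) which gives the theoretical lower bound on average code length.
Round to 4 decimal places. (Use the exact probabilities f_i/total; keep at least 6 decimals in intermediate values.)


Per-symbol terms -p_i * log2(p_i) with p_i = f_i/58:
  p = 19/58 = 0.327586: log2(p) = -1.610053, -p*log2(p) = 0.527431
  p = 18/58 = 0.310345: log2(p) = -1.688056, -p*log2(p) = 0.523879
  p = 5/58 = 0.086207: log2(p) = -3.536053, -p*log2(p) = 0.304832
  p = 2/58 = 0.034483: log2(p) = -4.857981, -p*log2(p) = 0.167517
  p = 3/58 = 0.051724: log2(p) = -4.273018, -p*log2(p) = 0.221018
  p = 11/58 = 0.189655: log2(p) = -2.398549, -p*log2(p) = 0.454897
H = 0.527431 + 0.523879 + 0.304832 + 0.167517 + 0.221018 + 0.454897 = 2.199574

H = 2.1996 bits/symbol


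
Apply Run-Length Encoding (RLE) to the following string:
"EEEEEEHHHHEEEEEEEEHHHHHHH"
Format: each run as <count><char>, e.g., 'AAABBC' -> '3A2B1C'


Scanning runs left to right:
  i=0: run of 'E' x 6 -> '6E'
  i=6: run of 'H' x 4 -> '4H'
  i=10: run of 'E' x 8 -> '8E'
  i=18: run of 'H' x 7 -> '7H'

RLE = 6E4H8E7H


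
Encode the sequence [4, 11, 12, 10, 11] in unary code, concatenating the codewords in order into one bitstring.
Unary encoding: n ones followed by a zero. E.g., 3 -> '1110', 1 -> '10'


Encode each number as n ones followed by a terminating 0:
  4 -> 11110 (5 bits)
  11 -> 111111111110 (12 bits)
  12 -> 1111111111110 (13 bits)
  10 -> 11111111110 (11 bits)
  11 -> 111111111110 (12 bits)
Total length = 5 + 12 + 13 + 11 + 12 = 53 bits.

Unary([4, 11, 12, 10, 11]) = 11110111111111110111111111111011111111110111111111110 (53 bits)


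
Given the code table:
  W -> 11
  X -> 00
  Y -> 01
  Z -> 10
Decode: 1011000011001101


Decoding:
10 -> Z
11 -> W
00 -> X
00 -> X
11 -> W
00 -> X
11 -> W
01 -> Y


Result: ZWXXWXWY


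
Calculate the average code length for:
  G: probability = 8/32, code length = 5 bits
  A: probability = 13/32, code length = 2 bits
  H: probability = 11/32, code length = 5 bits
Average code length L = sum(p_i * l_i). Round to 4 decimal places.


Weighted contributions p_i * l_i:
  G: (8/32) * 5 = 40/32
  A: (13/32) * 2 = 26/32
  H: (11/32) * 5 = 55/32
Sum = (40 + 26 + 55)/32 = 121/32

L = 121/32 = 3.7813 bits/symbol


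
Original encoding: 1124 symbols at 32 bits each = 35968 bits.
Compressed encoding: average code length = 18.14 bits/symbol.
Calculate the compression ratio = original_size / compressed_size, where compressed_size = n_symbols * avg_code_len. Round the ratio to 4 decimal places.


original_size = n_symbols * orig_bits = 1124 * 32 = 35968 bits
compressed_size = n_symbols * avg_code_len = 1124 * 18.14 = 20389.36 bits
ratio = original_size / compressed_size = 35968 / 20389.36 = 1.7641

Compression ratio = 1.7641


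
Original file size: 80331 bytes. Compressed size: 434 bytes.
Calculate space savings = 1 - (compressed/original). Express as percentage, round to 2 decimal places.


ratio = compressed/original = 434/80331 = 0.005403
savings = 1 - ratio = 1 - 0.005403 = 0.994597
as a percentage: 0.994597 * 100 = 99.46%

Space savings = 1 - 434/80331 = 99.46%


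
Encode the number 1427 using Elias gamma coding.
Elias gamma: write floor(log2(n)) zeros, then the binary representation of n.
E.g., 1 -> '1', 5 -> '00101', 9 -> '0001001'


num_bits = floor(log2(1427)) + 1 = 11
leading_zeros = num_bits - 1 = 10
binary(1427) = 10110010011

Elias gamma(1427) = '0000000000' + '10110010011' = 000000000010110010011 (21 bits)


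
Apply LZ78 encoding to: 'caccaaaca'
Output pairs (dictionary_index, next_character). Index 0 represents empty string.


LZ78 encoding steps:
Dictionary: {0: ''}
Step 1: w='' (idx 0), next='c' -> output (0, 'c'), add 'c' as idx 1
Step 2: w='' (idx 0), next='a' -> output (0, 'a'), add 'a' as idx 2
Step 3: w='c' (idx 1), next='c' -> output (1, 'c'), add 'cc' as idx 3
Step 4: w='a' (idx 2), next='a' -> output (2, 'a'), add 'aa' as idx 4
Step 5: w='a' (idx 2), next='c' -> output (2, 'c'), add 'ac' as idx 5
Step 6: w='a' (idx 2), end of input -> output (2, '')


Encoded: [(0, 'c'), (0, 'a'), (1, 'c'), (2, 'a'), (2, 'c'), (2, '')]


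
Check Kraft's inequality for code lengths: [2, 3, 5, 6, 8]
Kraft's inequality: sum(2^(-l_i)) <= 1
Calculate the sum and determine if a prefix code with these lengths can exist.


Sum = 2^(-2) + 2^(-3) + 2^(-5) + 2^(-6) + 2^(-8)
    = 0.25 + 0.125 + 0.03125 + 0.015625 + 0.00390625
    = 109/256 = 0.42578125
Since 0.42578125 <= 1, Kraft's inequality IS satisfied.
A prefix code with these lengths CAN exist.

Kraft sum = 0.42578125. Satisfied.


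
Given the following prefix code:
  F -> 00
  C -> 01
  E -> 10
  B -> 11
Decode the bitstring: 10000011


Decoding step by step:
Bits 10 -> E
Bits 00 -> F
Bits 00 -> F
Bits 11 -> B


Decoded message: EFFB


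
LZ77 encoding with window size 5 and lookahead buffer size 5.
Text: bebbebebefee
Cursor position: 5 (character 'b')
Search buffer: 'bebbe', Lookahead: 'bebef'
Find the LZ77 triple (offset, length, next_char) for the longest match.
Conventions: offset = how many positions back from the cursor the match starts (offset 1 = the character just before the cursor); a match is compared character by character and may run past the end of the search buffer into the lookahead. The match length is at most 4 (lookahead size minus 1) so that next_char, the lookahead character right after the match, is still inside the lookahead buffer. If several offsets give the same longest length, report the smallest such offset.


Try each offset into the search buffer:
  offset=1 (pos 4, char 'e'): match length 0
  offset=2 (pos 3, char 'b'): match length 4
  offset=3 (pos 2, char 'b'): match length 1
  offset=4 (pos 1, char 'e'): match length 0
  offset=5 (pos 0, char 'b'): match length 3
Longest match has length 4 at offset 2.
next_char = character at position 5 + 4 = 9 -> 'f'

Best match: offset=2, length=4 (matching 'bebe' starting at position 3)
LZ77 triple: (2, 4, 'f')


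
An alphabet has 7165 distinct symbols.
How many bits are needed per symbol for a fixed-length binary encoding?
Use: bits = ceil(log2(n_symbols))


log2(7165) = 12.8068
Bracket: 2^12 = 4096 < 7165 <= 2^13 = 8192
So ceil(log2(7165)) = 13

bits = ceil(log2(7165)) = ceil(12.8068) = 13 bits


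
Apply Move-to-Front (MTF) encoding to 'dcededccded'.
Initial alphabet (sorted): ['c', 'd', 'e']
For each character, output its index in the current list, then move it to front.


MTF encoding:
'd': index 1 in ['c', 'd', 'e'] -> ['d', 'c', 'e']
'c': index 1 in ['d', 'c', 'e'] -> ['c', 'd', 'e']
'e': index 2 in ['c', 'd', 'e'] -> ['e', 'c', 'd']
'd': index 2 in ['e', 'c', 'd'] -> ['d', 'e', 'c']
'e': index 1 in ['d', 'e', 'c'] -> ['e', 'd', 'c']
'd': index 1 in ['e', 'd', 'c'] -> ['d', 'e', 'c']
'c': index 2 in ['d', 'e', 'c'] -> ['c', 'd', 'e']
'c': index 0 in ['c', 'd', 'e'] -> ['c', 'd', 'e']
'd': index 1 in ['c', 'd', 'e'] -> ['d', 'c', 'e']
'e': index 2 in ['d', 'c', 'e'] -> ['e', 'd', 'c']
'd': index 1 in ['e', 'd', 'c'] -> ['d', 'e', 'c']


Output: [1, 1, 2, 2, 1, 1, 2, 0, 1, 2, 1]


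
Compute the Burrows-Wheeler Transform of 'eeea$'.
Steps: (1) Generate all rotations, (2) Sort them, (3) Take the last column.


Rotations (sorted):
  0: $eeea -> last char: a
  1: a$eee -> last char: e
  2: ea$ee -> last char: e
  3: eea$e -> last char: e
  4: eeea$ -> last char: $


BWT = aeee$


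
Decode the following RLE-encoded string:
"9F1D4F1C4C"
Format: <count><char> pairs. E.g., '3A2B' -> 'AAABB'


Expanding each <count><char> pair:
  9F -> 'FFFFFFFFF'
  1D -> 'D'
  4F -> 'FFFF'
  1C -> 'C'
  4C -> 'CCCC'

Decoded = FFFFFFFFFDFFFFCCCCC


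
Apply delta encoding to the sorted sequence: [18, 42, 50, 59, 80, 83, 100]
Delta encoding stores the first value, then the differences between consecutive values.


First value: 18
Deltas:
  42 - 18 = 24
  50 - 42 = 8
  59 - 50 = 9
  80 - 59 = 21
  83 - 80 = 3
  100 - 83 = 17


Delta encoded: [18, 24, 8, 9, 21, 3, 17]


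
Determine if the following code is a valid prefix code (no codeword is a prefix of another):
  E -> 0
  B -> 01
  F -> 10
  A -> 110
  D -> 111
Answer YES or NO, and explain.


Checking each pair (does one codeword prefix another?):
  E='0' vs B='01': prefix -- VIOLATION

NO -- this is NOT a valid prefix code. E (0) is a prefix of B (01).


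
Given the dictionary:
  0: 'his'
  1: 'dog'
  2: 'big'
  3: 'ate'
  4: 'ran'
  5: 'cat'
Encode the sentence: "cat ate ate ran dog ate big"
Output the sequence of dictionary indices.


Look up each word in the dictionary:
  'cat' -> 5
  'ate' -> 3
  'ate' -> 3
  'ran' -> 4
  'dog' -> 1
  'ate' -> 3
  'big' -> 2

Encoded: [5, 3, 3, 4, 1, 3, 2]


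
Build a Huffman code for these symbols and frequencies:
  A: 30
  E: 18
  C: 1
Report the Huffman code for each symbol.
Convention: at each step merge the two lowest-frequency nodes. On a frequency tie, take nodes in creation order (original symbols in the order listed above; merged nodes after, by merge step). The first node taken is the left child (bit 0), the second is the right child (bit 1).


Huffman tree construction:
Step 1: Merge C(1) + E(18) = 19
Step 2: Merge (C+E)(19) + A(30) = 49
Read each symbol's code off the tree from the root (left child = 0, right child = 1).

Codes:
  A: 1 (length 1)
  E: 01 (length 2)
  C: 00 (length 2)
Average code length: 68/49 = 1.3878 bits/symbol


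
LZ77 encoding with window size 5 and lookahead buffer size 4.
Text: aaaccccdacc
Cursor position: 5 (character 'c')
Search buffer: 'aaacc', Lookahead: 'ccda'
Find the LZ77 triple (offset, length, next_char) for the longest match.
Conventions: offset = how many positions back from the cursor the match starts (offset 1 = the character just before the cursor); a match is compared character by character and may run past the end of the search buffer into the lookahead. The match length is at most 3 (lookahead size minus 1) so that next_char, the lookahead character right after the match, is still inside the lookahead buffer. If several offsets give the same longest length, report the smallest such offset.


Try each offset into the search buffer:
  offset=1 (pos 4, char 'c'): match length 2
  offset=2 (pos 3, char 'c'): match length 2
  offset=3 (pos 2, char 'a'): match length 0
  offset=4 (pos 1, char 'a'): match length 0
  offset=5 (pos 0, char 'a'): match length 0
Longest match has length 2, found at offsets 1, 2; take the smallest, offset 1.
next_char = character at position 5 + 2 = 7 -> 'd'

Best match: offset=1, length=2 (matching 'cc' starting at position 4)
LZ77 triple: (1, 2, 'd')


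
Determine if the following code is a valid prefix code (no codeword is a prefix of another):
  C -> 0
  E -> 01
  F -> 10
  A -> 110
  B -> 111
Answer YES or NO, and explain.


Checking each pair (does one codeword prefix another?):
  C='0' vs E='01': prefix -- VIOLATION

NO -- this is NOT a valid prefix code. C (0) is a prefix of E (01).


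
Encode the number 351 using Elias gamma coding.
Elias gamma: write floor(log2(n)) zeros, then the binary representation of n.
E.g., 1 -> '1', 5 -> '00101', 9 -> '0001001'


num_bits = floor(log2(351)) + 1 = 9
leading_zeros = num_bits - 1 = 8
binary(351) = 101011111

Elias gamma(351) = '00000000' + '101011111' = 00000000101011111 (17 bits)


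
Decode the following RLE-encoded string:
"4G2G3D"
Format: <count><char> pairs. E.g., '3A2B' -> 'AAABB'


Expanding each <count><char> pair:
  4G -> 'GGGG'
  2G -> 'GG'
  3D -> 'DDD'

Decoded = GGGGGGDDD


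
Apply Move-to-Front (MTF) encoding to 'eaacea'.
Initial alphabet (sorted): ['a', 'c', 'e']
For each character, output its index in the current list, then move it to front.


MTF encoding:
'e': index 2 in ['a', 'c', 'e'] -> ['e', 'a', 'c']
'a': index 1 in ['e', 'a', 'c'] -> ['a', 'e', 'c']
'a': index 0 in ['a', 'e', 'c'] -> ['a', 'e', 'c']
'c': index 2 in ['a', 'e', 'c'] -> ['c', 'a', 'e']
'e': index 2 in ['c', 'a', 'e'] -> ['e', 'c', 'a']
'a': index 2 in ['e', 'c', 'a'] -> ['a', 'e', 'c']


Output: [2, 1, 0, 2, 2, 2]


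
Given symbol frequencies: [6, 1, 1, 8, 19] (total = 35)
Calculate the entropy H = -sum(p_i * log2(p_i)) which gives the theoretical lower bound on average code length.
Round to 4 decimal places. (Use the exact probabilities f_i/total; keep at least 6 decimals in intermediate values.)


Per-symbol terms -p_i * log2(p_i) with p_i = f_i/35:
  p = 6/35 = 0.171429: log2(p) = -2.544321, -p*log2(p) = 0.436169
  p = 1/35 = 0.028571: log2(p) = -5.129283, -p*log2(p) = 0.146551
  p = 1/35 = 0.028571: log2(p) = -5.129283, -p*log2(p) = 0.146551
  p = 8/35 = 0.228571: log2(p) = -2.129283, -p*log2(p) = 0.486693
  p = 19/35 = 0.542857: log2(p) = -0.881356, -p*log2(p) = 0.478450
H = 0.436169 + 0.146551 + 0.146551 + 0.486693 + 0.478450 = 1.694414

H = 1.6944 bits/symbol


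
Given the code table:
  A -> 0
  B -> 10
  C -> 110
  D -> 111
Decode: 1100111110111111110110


Decoding:
110 -> C
0 -> A
111 -> D
110 -> C
111 -> D
111 -> D
110 -> C
110 -> C


Result: CADCDDCC


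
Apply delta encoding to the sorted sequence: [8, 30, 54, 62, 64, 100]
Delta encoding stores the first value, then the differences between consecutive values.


First value: 8
Deltas:
  30 - 8 = 22
  54 - 30 = 24
  62 - 54 = 8
  64 - 62 = 2
  100 - 64 = 36


Delta encoded: [8, 22, 24, 8, 2, 36]


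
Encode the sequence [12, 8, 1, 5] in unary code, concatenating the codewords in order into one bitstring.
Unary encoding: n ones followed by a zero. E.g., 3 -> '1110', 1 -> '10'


Encode each number as n ones followed by a terminating 0:
  12 -> 1111111111110 (13 bits)
  8 -> 111111110 (9 bits)
  1 -> 10 (2 bits)
  5 -> 111110 (6 bits)
Total length = 13 + 9 + 2 + 6 = 30 bits.

Unary([12, 8, 1, 5]) = 111111111111011111111010111110 (30 bits)


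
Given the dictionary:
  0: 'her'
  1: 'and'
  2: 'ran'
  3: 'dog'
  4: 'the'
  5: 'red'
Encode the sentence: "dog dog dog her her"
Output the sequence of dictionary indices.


Look up each word in the dictionary:
  'dog' -> 3
  'dog' -> 3
  'dog' -> 3
  'her' -> 0
  'her' -> 0

Encoded: [3, 3, 3, 0, 0]


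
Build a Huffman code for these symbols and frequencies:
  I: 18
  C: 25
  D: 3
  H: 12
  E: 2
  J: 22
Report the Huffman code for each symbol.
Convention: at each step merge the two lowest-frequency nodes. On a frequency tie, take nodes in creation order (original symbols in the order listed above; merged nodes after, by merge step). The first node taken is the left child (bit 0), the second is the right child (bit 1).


Huffman tree construction:
Step 1: Merge E(2) + D(3) = 5
Step 2: Merge (E+D)(5) + H(12) = 17
Step 3: Merge ((E+D)+H)(17) + I(18) = 35
Step 4: Merge J(22) + C(25) = 47
Step 5: Merge (((E+D)+H)+I)(35) + (J+C)(47) = 82
Read each symbol's code off the tree from the root (left child = 0, right child = 1).

Codes:
  I: 01 (length 2)
  C: 11 (length 2)
  D: 0001 (length 4)
  H: 001 (length 3)
  E: 0000 (length 4)
  J: 10 (length 2)
Average code length: 186/82 = 2.2683 bits/symbol


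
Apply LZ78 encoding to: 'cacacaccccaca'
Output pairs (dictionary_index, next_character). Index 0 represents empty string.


LZ78 encoding steps:
Dictionary: {0: ''}
Step 1: w='' (idx 0), next='c' -> output (0, 'c'), add 'c' as idx 1
Step 2: w='' (idx 0), next='a' -> output (0, 'a'), add 'a' as idx 2
Step 3: w='c' (idx 1), next='a' -> output (1, 'a'), add 'ca' as idx 3
Step 4: w='ca' (idx 3), next='c' -> output (3, 'c'), add 'cac' as idx 4
Step 5: w='c' (idx 1), next='c' -> output (1, 'c'), add 'cc' as idx 5
Step 6: w='cac' (idx 4), next='a' -> output (4, 'a'), add 'caca' as idx 6


Encoded: [(0, 'c'), (0, 'a'), (1, 'a'), (3, 'c'), (1, 'c'), (4, 'a')]


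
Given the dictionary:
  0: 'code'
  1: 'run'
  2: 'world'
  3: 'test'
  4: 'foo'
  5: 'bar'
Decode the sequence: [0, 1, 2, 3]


Look up each index in the dictionary:
  0 -> 'code'
  1 -> 'run'
  2 -> 'world'
  3 -> 'test'

Decoded: "code run world test"


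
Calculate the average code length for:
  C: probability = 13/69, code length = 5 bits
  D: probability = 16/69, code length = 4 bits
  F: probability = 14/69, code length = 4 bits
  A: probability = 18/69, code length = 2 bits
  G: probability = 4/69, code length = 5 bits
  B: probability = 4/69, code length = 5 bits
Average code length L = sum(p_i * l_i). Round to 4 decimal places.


Weighted contributions p_i * l_i:
  C: (13/69) * 5 = 65/69
  D: (16/69) * 4 = 64/69
  F: (14/69) * 4 = 56/69
  A: (18/69) * 2 = 36/69
  G: (4/69) * 5 = 20/69
  B: (4/69) * 5 = 20/69
Sum = (65 + 64 + 56 + 36 + 20 + 20)/69 = 261/69

L = 261/69 = 3.7826 bits/symbol


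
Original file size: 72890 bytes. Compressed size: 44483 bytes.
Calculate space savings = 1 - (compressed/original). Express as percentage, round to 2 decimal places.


ratio = compressed/original = 44483/72890 = 0.610276
savings = 1 - ratio = 1 - 0.610276 = 0.389724
as a percentage: 0.389724 * 100 = 38.97%

Space savings = 1 - 44483/72890 = 38.97%


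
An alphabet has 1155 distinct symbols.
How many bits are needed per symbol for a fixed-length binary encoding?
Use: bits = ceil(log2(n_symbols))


log2(1155) = 10.1737
Bracket: 2^10 = 1024 < 1155 <= 2^11 = 2048
So ceil(log2(1155)) = 11

bits = ceil(log2(1155)) = ceil(10.1737) = 11 bits


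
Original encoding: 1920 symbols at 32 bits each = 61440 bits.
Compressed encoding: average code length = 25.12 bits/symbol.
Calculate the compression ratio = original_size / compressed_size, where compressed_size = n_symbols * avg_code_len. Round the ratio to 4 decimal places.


original_size = n_symbols * orig_bits = 1920 * 32 = 61440 bits
compressed_size = n_symbols * avg_code_len = 1920 * 25.12 = 48230.4 bits
ratio = original_size / compressed_size = 61440 / 48230.4 = 1.2739

Compression ratio = 1.2739


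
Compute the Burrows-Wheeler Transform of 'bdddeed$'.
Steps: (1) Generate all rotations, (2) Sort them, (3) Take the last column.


Rotations (sorted):
  0: $bdddeed -> last char: d
  1: bdddeed$ -> last char: $
  2: d$bdddee -> last char: e
  3: dddeed$b -> last char: b
  4: ddeed$bd -> last char: d
  5: deed$bdd -> last char: d
  6: ed$bddde -> last char: e
  7: eed$bddd -> last char: d


BWT = d$ebdded


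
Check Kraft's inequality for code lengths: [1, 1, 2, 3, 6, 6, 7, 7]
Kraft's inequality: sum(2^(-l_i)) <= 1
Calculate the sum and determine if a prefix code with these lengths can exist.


Sum = 2^(-1) + 2^(-1) + 2^(-2) + 2^(-3) + 2^(-6) + 2^(-6) + 2^(-7) + 2^(-7)
    = 0.5 + 0.5 + 0.25 + 0.125 + 0.015625 + 0.015625 + 0.0078125 + 0.0078125
    = 182/128 = 1.421875
Since 1.421875 > 1, Kraft's inequality is NOT satisfied.
A prefix code with these lengths CANNOT exist.

Kraft sum = 1.421875. Not satisfied.


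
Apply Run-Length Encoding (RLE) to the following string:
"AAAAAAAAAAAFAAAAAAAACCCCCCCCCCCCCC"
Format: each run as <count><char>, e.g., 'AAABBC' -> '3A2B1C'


Scanning runs left to right:
  i=0: run of 'A' x 11 -> '11A'
  i=11: run of 'F' x 1 -> '1F'
  i=12: run of 'A' x 8 -> '8A'
  i=20: run of 'C' x 14 -> '14C'

RLE = 11A1F8A14C


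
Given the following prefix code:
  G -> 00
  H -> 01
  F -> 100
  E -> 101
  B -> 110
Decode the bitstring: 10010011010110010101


Decoding step by step:
Bits 100 -> F
Bits 100 -> F
Bits 110 -> B
Bits 101 -> E
Bits 100 -> F
Bits 101 -> E
Bits 01 -> H


Decoded message: FFBEFEH


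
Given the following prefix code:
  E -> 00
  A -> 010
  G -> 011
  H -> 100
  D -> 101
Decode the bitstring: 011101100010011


Decoding step by step:
Bits 011 -> G
Bits 101 -> D
Bits 100 -> H
Bits 010 -> A
Bits 011 -> G


Decoded message: GDHAG


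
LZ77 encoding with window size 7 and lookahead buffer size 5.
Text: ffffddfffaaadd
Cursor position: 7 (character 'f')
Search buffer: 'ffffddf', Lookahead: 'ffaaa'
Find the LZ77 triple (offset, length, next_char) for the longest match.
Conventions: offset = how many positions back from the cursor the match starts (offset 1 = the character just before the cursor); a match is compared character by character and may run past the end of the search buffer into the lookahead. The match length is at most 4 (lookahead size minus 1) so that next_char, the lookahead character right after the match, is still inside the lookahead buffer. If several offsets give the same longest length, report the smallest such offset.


Try each offset into the search buffer:
  offset=1 (pos 6, char 'f'): match length 2
  offset=2 (pos 5, char 'd'): match length 0
  offset=3 (pos 4, char 'd'): match length 0
  offset=4 (pos 3, char 'f'): match length 1
  offset=5 (pos 2, char 'f'): match length 2
  offset=6 (pos 1, char 'f'): match length 2
  offset=7 (pos 0, char 'f'): match length 2
Longest match has length 2, found at offsets 1, 5, 6, 7; take the smallest, offset 1.
next_char = character at position 7 + 2 = 9 -> 'a'

Best match: offset=1, length=2 (matching 'ff' starting at position 6)
LZ77 triple: (1, 2, 'a')


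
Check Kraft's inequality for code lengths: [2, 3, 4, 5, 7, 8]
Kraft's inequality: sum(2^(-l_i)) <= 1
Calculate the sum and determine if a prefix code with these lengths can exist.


Sum = 2^(-2) + 2^(-3) + 2^(-4) + 2^(-5) + 2^(-7) + 2^(-8)
    = 0.25 + 0.125 + 0.0625 + 0.03125 + 0.0078125 + 0.00390625
    = 123/256 = 0.48046875
Since 0.48046875 <= 1, Kraft's inequality IS satisfied.
A prefix code with these lengths CAN exist.

Kraft sum = 0.48046875. Satisfied.


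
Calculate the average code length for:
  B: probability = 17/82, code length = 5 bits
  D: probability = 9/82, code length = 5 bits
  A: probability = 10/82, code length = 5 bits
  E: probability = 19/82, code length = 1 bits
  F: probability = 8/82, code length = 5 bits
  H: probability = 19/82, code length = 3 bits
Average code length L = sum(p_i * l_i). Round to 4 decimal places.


Weighted contributions p_i * l_i:
  B: (17/82) * 5 = 85/82
  D: (9/82) * 5 = 45/82
  A: (10/82) * 5 = 50/82
  E: (19/82) * 1 = 19/82
  F: (8/82) * 5 = 40/82
  H: (19/82) * 3 = 57/82
Sum = (85 + 45 + 50 + 19 + 40 + 57)/82 = 296/82

L = 296/82 = 3.6098 bits/symbol


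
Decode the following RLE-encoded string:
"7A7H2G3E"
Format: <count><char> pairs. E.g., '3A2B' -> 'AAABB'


Expanding each <count><char> pair:
  7A -> 'AAAAAAA'
  7H -> 'HHHHHHH'
  2G -> 'GG'
  3E -> 'EEE'

Decoded = AAAAAAAHHHHHHHGGEEE


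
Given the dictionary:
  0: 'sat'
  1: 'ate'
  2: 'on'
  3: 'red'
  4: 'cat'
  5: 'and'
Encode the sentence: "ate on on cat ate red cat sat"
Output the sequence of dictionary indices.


Look up each word in the dictionary:
  'ate' -> 1
  'on' -> 2
  'on' -> 2
  'cat' -> 4
  'ate' -> 1
  'red' -> 3
  'cat' -> 4
  'sat' -> 0

Encoded: [1, 2, 2, 4, 1, 3, 4, 0]


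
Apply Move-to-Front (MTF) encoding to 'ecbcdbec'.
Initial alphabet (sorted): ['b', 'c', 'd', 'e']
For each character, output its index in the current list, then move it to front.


MTF encoding:
'e': index 3 in ['b', 'c', 'd', 'e'] -> ['e', 'b', 'c', 'd']
'c': index 2 in ['e', 'b', 'c', 'd'] -> ['c', 'e', 'b', 'd']
'b': index 2 in ['c', 'e', 'b', 'd'] -> ['b', 'c', 'e', 'd']
'c': index 1 in ['b', 'c', 'e', 'd'] -> ['c', 'b', 'e', 'd']
'd': index 3 in ['c', 'b', 'e', 'd'] -> ['d', 'c', 'b', 'e']
'b': index 2 in ['d', 'c', 'b', 'e'] -> ['b', 'd', 'c', 'e']
'e': index 3 in ['b', 'd', 'c', 'e'] -> ['e', 'b', 'd', 'c']
'c': index 3 in ['e', 'b', 'd', 'c'] -> ['c', 'e', 'b', 'd']


Output: [3, 2, 2, 1, 3, 2, 3, 3]


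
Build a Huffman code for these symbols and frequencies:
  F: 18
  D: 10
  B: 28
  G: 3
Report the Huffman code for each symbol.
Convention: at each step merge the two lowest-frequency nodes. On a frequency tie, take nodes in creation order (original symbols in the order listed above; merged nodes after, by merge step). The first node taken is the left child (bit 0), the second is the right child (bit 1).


Huffman tree construction:
Step 1: Merge G(3) + D(10) = 13
Step 2: Merge (G+D)(13) + F(18) = 31
Step 3: Merge B(28) + ((G+D)+F)(31) = 59
Read each symbol's code off the tree from the root (left child = 0, right child = 1).

Codes:
  F: 11 (length 2)
  D: 101 (length 3)
  B: 0 (length 1)
  G: 100 (length 3)
Average code length: 103/59 = 1.7458 bits/symbol


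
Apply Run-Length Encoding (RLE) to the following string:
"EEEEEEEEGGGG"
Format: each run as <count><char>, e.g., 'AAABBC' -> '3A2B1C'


Scanning runs left to right:
  i=0: run of 'E' x 8 -> '8E'
  i=8: run of 'G' x 4 -> '4G'

RLE = 8E4G


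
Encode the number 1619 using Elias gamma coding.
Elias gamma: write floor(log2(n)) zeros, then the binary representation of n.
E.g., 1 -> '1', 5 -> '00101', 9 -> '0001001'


num_bits = floor(log2(1619)) + 1 = 11
leading_zeros = num_bits - 1 = 10
binary(1619) = 11001010011

Elias gamma(1619) = '0000000000' + '11001010011' = 000000000011001010011 (21 bits)


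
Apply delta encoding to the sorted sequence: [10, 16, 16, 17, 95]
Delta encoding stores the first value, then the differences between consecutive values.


First value: 10
Deltas:
  16 - 10 = 6
  16 - 16 = 0
  17 - 16 = 1
  95 - 17 = 78


Delta encoded: [10, 6, 0, 1, 78]


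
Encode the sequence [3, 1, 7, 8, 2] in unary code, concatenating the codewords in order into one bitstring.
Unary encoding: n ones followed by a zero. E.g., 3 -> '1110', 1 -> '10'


Encode each number as n ones followed by a terminating 0:
  3 -> 1110 (4 bits)
  1 -> 10 (2 bits)
  7 -> 11111110 (8 bits)
  8 -> 111111110 (9 bits)
  2 -> 110 (3 bits)
Total length = 4 + 2 + 8 + 9 + 3 = 26 bits.

Unary([3, 1, 7, 8, 2]) = 11101011111110111111110110 (26 bits)


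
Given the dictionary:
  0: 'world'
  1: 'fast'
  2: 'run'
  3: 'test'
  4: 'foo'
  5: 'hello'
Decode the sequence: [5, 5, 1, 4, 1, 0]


Look up each index in the dictionary:
  5 -> 'hello'
  5 -> 'hello'
  1 -> 'fast'
  4 -> 'foo'
  1 -> 'fast'
  0 -> 'world'

Decoded: "hello hello fast foo fast world"


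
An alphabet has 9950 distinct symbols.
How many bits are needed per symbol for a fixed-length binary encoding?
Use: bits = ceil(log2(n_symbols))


log2(9950) = 13.2805
Bracket: 2^13 = 8192 < 9950 <= 2^14 = 16384
So ceil(log2(9950)) = 14

bits = ceil(log2(9950)) = ceil(13.2805) = 14 bits


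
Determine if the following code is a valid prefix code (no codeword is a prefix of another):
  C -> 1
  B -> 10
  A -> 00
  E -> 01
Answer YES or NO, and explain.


Checking each pair (does one codeword prefix another?):
  C='1' vs B='10': prefix -- VIOLATION

NO -- this is NOT a valid prefix code. C (1) is a prefix of B (10).


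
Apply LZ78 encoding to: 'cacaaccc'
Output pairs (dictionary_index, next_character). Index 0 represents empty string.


LZ78 encoding steps:
Dictionary: {0: ''}
Step 1: w='' (idx 0), next='c' -> output (0, 'c'), add 'c' as idx 1
Step 2: w='' (idx 0), next='a' -> output (0, 'a'), add 'a' as idx 2
Step 3: w='c' (idx 1), next='a' -> output (1, 'a'), add 'ca' as idx 3
Step 4: w='a' (idx 2), next='c' -> output (2, 'c'), add 'ac' as idx 4
Step 5: w='c' (idx 1), next='c' -> output (1, 'c'), add 'cc' as idx 5


Encoded: [(0, 'c'), (0, 'a'), (1, 'a'), (2, 'c'), (1, 'c')]


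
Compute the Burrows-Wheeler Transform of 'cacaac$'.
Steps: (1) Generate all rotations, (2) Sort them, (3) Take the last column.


Rotations (sorted):
  0: $cacaac -> last char: c
  1: aac$cac -> last char: c
  2: ac$caca -> last char: a
  3: acaac$c -> last char: c
  4: c$cacaa -> last char: a
  5: caac$ca -> last char: a
  6: cacaac$ -> last char: $


BWT = ccacaa$


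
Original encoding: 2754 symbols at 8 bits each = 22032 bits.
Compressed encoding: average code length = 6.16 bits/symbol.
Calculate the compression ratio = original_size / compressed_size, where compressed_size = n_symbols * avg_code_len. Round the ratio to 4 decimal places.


original_size = n_symbols * orig_bits = 2754 * 8 = 22032 bits
compressed_size = n_symbols * avg_code_len = 2754 * 6.16 = 16964.64 bits
ratio = original_size / compressed_size = 22032 / 16964.64 = 1.2987

Compression ratio = 1.2987


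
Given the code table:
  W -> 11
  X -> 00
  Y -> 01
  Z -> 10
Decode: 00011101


Decoding:
00 -> X
01 -> Y
11 -> W
01 -> Y


Result: XYWY


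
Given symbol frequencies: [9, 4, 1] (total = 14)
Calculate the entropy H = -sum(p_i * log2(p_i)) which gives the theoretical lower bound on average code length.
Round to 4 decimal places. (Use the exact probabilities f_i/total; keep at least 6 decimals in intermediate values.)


Per-symbol terms -p_i * log2(p_i) with p_i = f_i/14:
  p = 9/14 = 0.642857: log2(p) = -0.637430, -p*log2(p) = 0.409776
  p = 4/14 = 0.285714: log2(p) = -1.807355, -p*log2(p) = 0.516387
  p = 1/14 = 0.071429: log2(p) = -3.807355, -p*log2(p) = 0.271954
H = 0.409776 + 0.516387 + 0.271954 = 1.198117

H = 1.1981 bits/symbol


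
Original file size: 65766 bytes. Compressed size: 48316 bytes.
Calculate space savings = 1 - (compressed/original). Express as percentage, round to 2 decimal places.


ratio = compressed/original = 48316/65766 = 0.734665
savings = 1 - ratio = 1 - 0.734665 = 0.265335
as a percentage: 0.265335 * 100 = 26.53%

Space savings = 1 - 48316/65766 = 26.53%


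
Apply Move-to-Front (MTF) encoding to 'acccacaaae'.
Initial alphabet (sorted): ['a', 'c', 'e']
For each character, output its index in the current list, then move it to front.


MTF encoding:
'a': index 0 in ['a', 'c', 'e'] -> ['a', 'c', 'e']
'c': index 1 in ['a', 'c', 'e'] -> ['c', 'a', 'e']
'c': index 0 in ['c', 'a', 'e'] -> ['c', 'a', 'e']
'c': index 0 in ['c', 'a', 'e'] -> ['c', 'a', 'e']
'a': index 1 in ['c', 'a', 'e'] -> ['a', 'c', 'e']
'c': index 1 in ['a', 'c', 'e'] -> ['c', 'a', 'e']
'a': index 1 in ['c', 'a', 'e'] -> ['a', 'c', 'e']
'a': index 0 in ['a', 'c', 'e'] -> ['a', 'c', 'e']
'a': index 0 in ['a', 'c', 'e'] -> ['a', 'c', 'e']
'e': index 2 in ['a', 'c', 'e'] -> ['e', 'a', 'c']


Output: [0, 1, 0, 0, 1, 1, 1, 0, 0, 2]


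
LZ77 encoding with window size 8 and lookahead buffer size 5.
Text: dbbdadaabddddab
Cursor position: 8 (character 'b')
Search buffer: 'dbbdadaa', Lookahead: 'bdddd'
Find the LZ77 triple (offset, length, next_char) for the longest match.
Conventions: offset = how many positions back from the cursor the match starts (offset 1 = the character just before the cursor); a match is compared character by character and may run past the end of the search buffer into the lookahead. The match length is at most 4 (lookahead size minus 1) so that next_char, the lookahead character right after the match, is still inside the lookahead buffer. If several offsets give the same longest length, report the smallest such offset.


Try each offset into the search buffer:
  offset=1 (pos 7, char 'a'): match length 0
  offset=2 (pos 6, char 'a'): match length 0
  offset=3 (pos 5, char 'd'): match length 0
  offset=4 (pos 4, char 'a'): match length 0
  offset=5 (pos 3, char 'd'): match length 0
  offset=6 (pos 2, char 'b'): match length 2
  offset=7 (pos 1, char 'b'): match length 1
  offset=8 (pos 0, char 'd'): match length 0
Longest match has length 2 at offset 6.
next_char = character at position 8 + 2 = 10 -> 'd'

Best match: offset=6, length=2 (matching 'bd' starting at position 2)
LZ77 triple: (6, 2, 'd')


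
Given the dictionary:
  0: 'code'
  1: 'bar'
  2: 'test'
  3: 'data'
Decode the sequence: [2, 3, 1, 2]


Look up each index in the dictionary:
  2 -> 'test'
  3 -> 'data'
  1 -> 'bar'
  2 -> 'test'

Decoded: "test data bar test"


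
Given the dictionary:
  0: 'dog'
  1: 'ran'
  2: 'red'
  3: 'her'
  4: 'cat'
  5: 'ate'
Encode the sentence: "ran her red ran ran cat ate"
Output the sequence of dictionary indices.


Look up each word in the dictionary:
  'ran' -> 1
  'her' -> 3
  'red' -> 2
  'ran' -> 1
  'ran' -> 1
  'cat' -> 4
  'ate' -> 5

Encoded: [1, 3, 2, 1, 1, 4, 5]


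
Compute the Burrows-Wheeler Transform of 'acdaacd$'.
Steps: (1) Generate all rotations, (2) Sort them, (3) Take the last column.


Rotations (sorted):
  0: $acdaacd -> last char: d
  1: aacd$acd -> last char: d
  2: acd$acda -> last char: a
  3: acdaacd$ -> last char: $
  4: cd$acdaa -> last char: a
  5: cdaacd$a -> last char: a
  6: d$acdaac -> last char: c
  7: daacd$ac -> last char: c


BWT = dda$aacc


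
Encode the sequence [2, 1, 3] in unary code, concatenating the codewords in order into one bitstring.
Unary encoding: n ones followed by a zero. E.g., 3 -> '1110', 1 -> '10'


Encode each number as n ones followed by a terminating 0:
  2 -> 110 (3 bits)
  1 -> 10 (2 bits)
  3 -> 1110 (4 bits)
Total length = 3 + 2 + 4 = 9 bits.

Unary([2, 1, 3]) = 110101110 (9 bits)


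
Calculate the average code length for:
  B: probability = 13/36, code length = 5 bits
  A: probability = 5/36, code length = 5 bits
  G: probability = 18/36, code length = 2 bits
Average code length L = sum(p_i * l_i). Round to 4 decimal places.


Weighted contributions p_i * l_i:
  B: (13/36) * 5 = 65/36
  A: (5/36) * 5 = 25/36
  G: (18/36) * 2 = 36/36
Sum = (65 + 25 + 36)/36 = 126/36

L = 126/36 = 3.5000 bits/symbol


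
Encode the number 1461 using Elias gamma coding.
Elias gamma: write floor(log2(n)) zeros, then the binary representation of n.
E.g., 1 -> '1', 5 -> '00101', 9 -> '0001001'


num_bits = floor(log2(1461)) + 1 = 11
leading_zeros = num_bits - 1 = 10
binary(1461) = 10110110101

Elias gamma(1461) = '0000000000' + '10110110101' = 000000000010110110101 (21 bits)


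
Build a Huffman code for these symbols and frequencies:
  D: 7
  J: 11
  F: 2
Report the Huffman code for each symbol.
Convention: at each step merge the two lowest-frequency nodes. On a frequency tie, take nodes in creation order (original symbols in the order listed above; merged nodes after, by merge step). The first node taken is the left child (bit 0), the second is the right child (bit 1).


Huffman tree construction:
Step 1: Merge F(2) + D(7) = 9
Step 2: Merge (F+D)(9) + J(11) = 20
Read each symbol's code off the tree from the root (left child = 0, right child = 1).

Codes:
  D: 01 (length 2)
  J: 1 (length 1)
  F: 00 (length 2)
Average code length: 29/20 = 1.4500 bits/symbol


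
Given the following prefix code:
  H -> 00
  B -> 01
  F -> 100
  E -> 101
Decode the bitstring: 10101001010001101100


Decoding step by step:
Bits 101 -> E
Bits 01 -> B
Bits 00 -> H
Bits 101 -> E
Bits 00 -> H
Bits 01 -> B
Bits 101 -> E
Bits 100 -> F


Decoded message: EBHEHBEF


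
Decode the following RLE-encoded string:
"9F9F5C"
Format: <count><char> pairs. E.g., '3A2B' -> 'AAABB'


Expanding each <count><char> pair:
  9F -> 'FFFFFFFFF'
  9F -> 'FFFFFFFFF'
  5C -> 'CCCCC'

Decoded = FFFFFFFFFFFFFFFFFFCCCCC


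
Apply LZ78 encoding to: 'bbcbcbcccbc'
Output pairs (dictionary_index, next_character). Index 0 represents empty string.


LZ78 encoding steps:
Dictionary: {0: ''}
Step 1: w='' (idx 0), next='b' -> output (0, 'b'), add 'b' as idx 1
Step 2: w='b' (idx 1), next='c' -> output (1, 'c'), add 'bc' as idx 2
Step 3: w='bc' (idx 2), next='b' -> output (2, 'b'), add 'bcb' as idx 3
Step 4: w='' (idx 0), next='c' -> output (0, 'c'), add 'c' as idx 4
Step 5: w='c' (idx 4), next='c' -> output (4, 'c'), add 'cc' as idx 5
Step 6: w='bc' (idx 2), end of input -> output (2, '')


Encoded: [(0, 'b'), (1, 'c'), (2, 'b'), (0, 'c'), (4, 'c'), (2, '')]


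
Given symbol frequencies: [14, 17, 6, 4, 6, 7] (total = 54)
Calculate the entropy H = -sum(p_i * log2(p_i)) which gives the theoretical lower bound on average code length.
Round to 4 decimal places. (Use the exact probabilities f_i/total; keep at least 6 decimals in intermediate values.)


Per-symbol terms -p_i * log2(p_i) with p_i = f_i/54:
  p = 14/54 = 0.259259: log2(p) = -1.947533, -p*log2(p) = 0.504916
  p = 17/54 = 0.314815: log2(p) = -1.667425, -p*log2(p) = 0.524930
  p = 6/54 = 0.111111: log2(p) = -3.169925, -p*log2(p) = 0.352214
  p = 4/54 = 0.074074: log2(p) = -3.754888, -p*log2(p) = 0.278140
  p = 6/54 = 0.111111: log2(p) = -3.169925, -p*log2(p) = 0.352214
  p = 7/54 = 0.129630: log2(p) = -2.947533, -p*log2(p) = 0.382088
H = 0.504916 + 0.524930 + 0.352214 + 0.278140 + 0.352214 + 0.382088 = 2.394502

H = 2.3945 bits/symbol


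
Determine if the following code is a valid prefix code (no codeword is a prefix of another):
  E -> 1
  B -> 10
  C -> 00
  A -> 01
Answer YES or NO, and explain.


Checking each pair (does one codeword prefix another?):
  E='1' vs B='10': prefix -- VIOLATION

NO -- this is NOT a valid prefix code. E (1) is a prefix of B (10).


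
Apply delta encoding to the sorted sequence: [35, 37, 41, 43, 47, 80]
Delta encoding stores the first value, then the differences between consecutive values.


First value: 35
Deltas:
  37 - 35 = 2
  41 - 37 = 4
  43 - 41 = 2
  47 - 43 = 4
  80 - 47 = 33


Delta encoded: [35, 2, 4, 2, 4, 33]


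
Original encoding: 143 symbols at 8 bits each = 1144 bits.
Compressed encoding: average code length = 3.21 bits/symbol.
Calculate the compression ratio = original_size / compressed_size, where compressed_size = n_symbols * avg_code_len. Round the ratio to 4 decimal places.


original_size = n_symbols * orig_bits = 143 * 8 = 1144 bits
compressed_size = n_symbols * avg_code_len = 143 * 3.21 = 459.03 bits
ratio = original_size / compressed_size = 1144 / 459.03 = 2.4922

Compression ratio = 2.4922


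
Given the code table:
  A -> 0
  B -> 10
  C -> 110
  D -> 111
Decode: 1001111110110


Decoding:
10 -> B
0 -> A
111 -> D
111 -> D
0 -> A
110 -> C


Result: BADDAC


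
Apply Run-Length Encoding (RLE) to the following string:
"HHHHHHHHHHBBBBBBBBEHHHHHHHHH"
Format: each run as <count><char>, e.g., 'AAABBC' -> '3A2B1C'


Scanning runs left to right:
  i=0: run of 'H' x 10 -> '10H'
  i=10: run of 'B' x 8 -> '8B'
  i=18: run of 'E' x 1 -> '1E'
  i=19: run of 'H' x 9 -> '9H'

RLE = 10H8B1E9H


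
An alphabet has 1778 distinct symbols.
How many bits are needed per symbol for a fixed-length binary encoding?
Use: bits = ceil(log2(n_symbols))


log2(1778) = 10.796
Bracket: 2^10 = 1024 < 1778 <= 2^11 = 2048
So ceil(log2(1778)) = 11

bits = ceil(log2(1778)) = ceil(10.796) = 11 bits


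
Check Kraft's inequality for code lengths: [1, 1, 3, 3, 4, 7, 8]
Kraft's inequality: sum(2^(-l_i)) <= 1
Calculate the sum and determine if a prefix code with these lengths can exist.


Sum = 2^(-1) + 2^(-1) + 2^(-3) + 2^(-3) + 2^(-4) + 2^(-7) + 2^(-8)
    = 0.5 + 0.5 + 0.125 + 0.125 + 0.0625 + 0.0078125 + 0.00390625
    = 339/256 = 1.32421875
Since 1.32421875 > 1, Kraft's inequality is NOT satisfied.
A prefix code with these lengths CANNOT exist.

Kraft sum = 1.32421875. Not satisfied.


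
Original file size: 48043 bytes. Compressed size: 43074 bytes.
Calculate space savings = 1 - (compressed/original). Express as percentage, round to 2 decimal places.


ratio = compressed/original = 43074/48043 = 0.896572
savings = 1 - ratio = 1 - 0.896572 = 0.103428
as a percentage: 0.103428 * 100 = 10.34%

Space savings = 1 - 43074/48043 = 10.34%


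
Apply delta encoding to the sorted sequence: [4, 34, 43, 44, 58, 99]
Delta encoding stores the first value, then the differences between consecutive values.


First value: 4
Deltas:
  34 - 4 = 30
  43 - 34 = 9
  44 - 43 = 1
  58 - 44 = 14
  99 - 58 = 41


Delta encoded: [4, 30, 9, 1, 14, 41]


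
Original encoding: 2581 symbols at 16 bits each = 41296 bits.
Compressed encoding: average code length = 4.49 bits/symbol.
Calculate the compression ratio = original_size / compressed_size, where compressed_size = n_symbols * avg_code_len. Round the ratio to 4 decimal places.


original_size = n_symbols * orig_bits = 2581 * 16 = 41296 bits
compressed_size = n_symbols * avg_code_len = 2581 * 4.49 = 11588.69 bits
ratio = original_size / compressed_size = 41296 / 11588.69 = 3.5635

Compression ratio = 3.5635


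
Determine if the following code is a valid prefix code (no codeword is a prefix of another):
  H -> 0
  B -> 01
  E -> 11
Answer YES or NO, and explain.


Checking each pair (does one codeword prefix another?):
  H='0' vs B='01': prefix -- VIOLATION

NO -- this is NOT a valid prefix code. H (0) is a prefix of B (01).


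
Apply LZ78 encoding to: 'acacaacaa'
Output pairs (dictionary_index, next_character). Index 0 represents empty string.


LZ78 encoding steps:
Dictionary: {0: ''}
Step 1: w='' (idx 0), next='a' -> output (0, 'a'), add 'a' as idx 1
Step 2: w='' (idx 0), next='c' -> output (0, 'c'), add 'c' as idx 2
Step 3: w='a' (idx 1), next='c' -> output (1, 'c'), add 'ac' as idx 3
Step 4: w='a' (idx 1), next='a' -> output (1, 'a'), add 'aa' as idx 4
Step 5: w='c' (idx 2), next='a' -> output (2, 'a'), add 'ca' as idx 5
Step 6: w='a' (idx 1), end of input -> output (1, '')


Encoded: [(0, 'a'), (0, 'c'), (1, 'c'), (1, 'a'), (2, 'a'), (1, '')]
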